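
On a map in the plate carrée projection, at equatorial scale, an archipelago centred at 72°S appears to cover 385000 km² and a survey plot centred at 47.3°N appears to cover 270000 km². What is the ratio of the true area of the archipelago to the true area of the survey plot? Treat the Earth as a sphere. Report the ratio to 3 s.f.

Plate carrée has h = 1 and k = sec φ, giving areal scale sec φ; true area = (apparent area) · cos φ.
True area of archipelago: 385000 × cos(72°) = 385000 × 0.3090 = 119000 km².
True area of survey plot: 270000 × cos(47.3°) = 270000 × 0.6782 = 183100 km².
Ratio = 119000 / 183100 ≈ 0.650.

0.650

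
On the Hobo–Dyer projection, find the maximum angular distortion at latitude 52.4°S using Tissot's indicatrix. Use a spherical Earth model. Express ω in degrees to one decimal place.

Hobo–Dyer is a cylindrical equal-area projection with standard parallels at ±37.5°. Cylindrical equal-area (φ₀ = 37.5°): h = cos φ / cos 37.5° along meridians, k = cos 37.5° / cos φ along parallels; h·k = 1.
At 52.4°: h = 0.7691, k = 1.300; principal scales a = 1.300, b = 0.7691.
sin(ω/2) = (a − b)/(a + b) = 0.5312/2.069 = 0.2567, so ω = 2 arcsin(0.2567) ≈ 29.7°.

29.7°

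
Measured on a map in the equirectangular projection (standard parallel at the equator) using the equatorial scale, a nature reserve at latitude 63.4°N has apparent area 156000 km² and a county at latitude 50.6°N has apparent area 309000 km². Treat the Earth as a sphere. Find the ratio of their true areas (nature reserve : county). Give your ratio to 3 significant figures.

On the plate carrée, areal scale = h·k = 1 × sec φ, so true area = apparent × cos φ.
True area of nature reserve: 156000 × cos(63.4°) = 156000 × 0.4478 = 69850 km².
True area of county: 309000 × cos(50.6°) = 309000 × 0.6347 = 196100 km².
Ratio = 69850 / 196100 ≈ 0.356.

0.356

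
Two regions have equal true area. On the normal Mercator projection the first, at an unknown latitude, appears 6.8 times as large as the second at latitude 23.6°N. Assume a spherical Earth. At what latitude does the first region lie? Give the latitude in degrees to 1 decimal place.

For equal true areas on Mercator, apparent areas scale as sec²φ, so the ratio is cos²φ₂ / cos²φ₁.
cos²φ₂ / cos²φ₁ = 6.8  ⇒  cos φ₁ = cos 23.6° / √6.8 = 0.9164/2.608 = 0.3514.
φ₁ = arccos(0.3514) ≈ 69.4°.

69.4°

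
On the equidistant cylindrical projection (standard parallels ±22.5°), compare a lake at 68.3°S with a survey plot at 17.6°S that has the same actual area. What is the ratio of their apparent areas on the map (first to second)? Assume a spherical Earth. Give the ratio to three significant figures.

In the equirectangular projection with standard parallel φ₀ = 22.5° (x = Rλ cos φ₀, y = Rφ), meridians are true-scale (h = 1) and the parallel scale is k = cos φ₀ / cos φ.
Areal scale at 68.3°: h·k = 1.000 × 2.499 = 2.499.
Areal scale at 17.6°: h·k = 1.000 × 0.9692 = 0.9692.
Ratio = 2.499/0.9692 ≈ 2.58.

2.58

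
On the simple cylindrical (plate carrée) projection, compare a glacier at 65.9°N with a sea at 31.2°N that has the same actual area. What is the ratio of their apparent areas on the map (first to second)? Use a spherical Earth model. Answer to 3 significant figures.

In the plate carrée (x = Rλ, y = Rφ), meridians are true-scale (h = 1) and parallels are stretched by k = sec φ.
Areal scale at 65.9°: h·k = 1.000 × 2.449 = 2.449.
Areal scale at 31.2°: h·k = 1.000 × 1.169 = 1.169.
Ratio = 2.449/1.169 ≈ 2.09.

2.09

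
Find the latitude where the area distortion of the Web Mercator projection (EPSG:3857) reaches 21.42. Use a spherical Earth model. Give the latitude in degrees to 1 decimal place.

Mercator areal scale is sec²φ.
sec²φ = 21.42  ⇒  cos²φ = 0.04669  ⇒  cos φ = 0.2161.
φ = arccos(0.2161) ≈ 77.5°.

77.5°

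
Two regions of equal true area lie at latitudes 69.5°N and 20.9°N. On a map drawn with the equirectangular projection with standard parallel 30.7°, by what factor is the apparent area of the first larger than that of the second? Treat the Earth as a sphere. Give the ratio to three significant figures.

With standard parallel φ₀ = 30.7°, the equirectangular projection gives x = Rλ cos φ₀, y = Rφ, so h = 1 and k = cos 30.7° / cos φ.
Areal scale at 69.5°: h·k = 1.000 × 2.455 = 2.455.
Areal scale at 20.9°: h·k = 1.000 × 0.9204 = 0.9204.
Ratio = 2.455/0.9204 ≈ 2.67.

2.67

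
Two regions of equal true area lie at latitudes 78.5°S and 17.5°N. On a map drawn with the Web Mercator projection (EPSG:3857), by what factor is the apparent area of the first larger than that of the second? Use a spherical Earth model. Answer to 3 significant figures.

Mercator areal scale is sec²φ.
At 78.5°: sec²(78.5°) = 1/0.1994² = 25.16.
At 17.5°: sec²(17.5°) = 1/0.9537² = 1.099.
Ratio = 25.16/1.099 = cos²(17.5°)/cos²(78.5°) ≈ 22.9.

22.9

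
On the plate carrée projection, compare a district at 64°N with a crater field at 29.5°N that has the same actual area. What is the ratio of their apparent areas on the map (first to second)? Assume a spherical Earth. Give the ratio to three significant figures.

For the equirectangular projection with φ₀ = 0 (plate carrée), h = 1 along meridians and k = sec φ along parallels.
Areal scale at 64°: h·k = 1.000 × 2.281 = 2.281.
Areal scale at 29.5°: h·k = 1.000 × 1.149 = 1.149.
Ratio = 2.281/1.149 ≈ 1.99.

1.99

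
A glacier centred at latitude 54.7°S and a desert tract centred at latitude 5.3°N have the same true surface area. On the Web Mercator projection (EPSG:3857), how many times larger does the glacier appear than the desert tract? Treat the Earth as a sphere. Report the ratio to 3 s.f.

2.97

Mercator areal scale is sec²φ.
At 54.7°: sec²(54.7°) = 1/0.5779² = 2.995.
At 5.3°: sec²(5.3°) = 1/0.9957² = 1.009.
Ratio = 2.995/1.009 = cos²(5.3°)/cos²(54.7°) ≈ 2.97.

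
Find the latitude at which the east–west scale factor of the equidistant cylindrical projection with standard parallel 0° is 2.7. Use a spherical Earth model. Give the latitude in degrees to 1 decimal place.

68.3°

Plate carrée: h = 1, k = sec φ along parallels.
sec φ = 2.7  ⇒  cos φ = 0.3704  ⇒  φ ≈ 68.3°.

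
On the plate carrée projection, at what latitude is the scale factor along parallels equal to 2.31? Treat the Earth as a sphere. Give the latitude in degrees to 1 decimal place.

64.3°

Plate carrée: h = 1, k = sec φ along parallels.
sec φ = 2.31  ⇒  cos φ = 0.4329  ⇒  φ ≈ 64.3°.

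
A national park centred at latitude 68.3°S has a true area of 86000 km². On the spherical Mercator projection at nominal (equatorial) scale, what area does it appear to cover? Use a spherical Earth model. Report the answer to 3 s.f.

629000 km²

For Mercator, h = k = sec φ (a conformal cylindrical projection has a single point scale, 1/cos φ).
Areal scale = k² = sec²φ = 1/cos²(68.3°) = 1/0.3697² = 7.315.
Apparent area = 86000 × 7.315 ≈ 629000 km².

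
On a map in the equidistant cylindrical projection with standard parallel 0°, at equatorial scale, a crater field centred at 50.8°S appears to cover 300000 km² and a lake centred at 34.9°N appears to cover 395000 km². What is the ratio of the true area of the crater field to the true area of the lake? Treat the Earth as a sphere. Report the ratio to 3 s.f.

Plate carrée has h = 1 and k = sec φ, giving areal scale sec φ; true area = (apparent area) · cos φ.
True area of crater field: 300000 × cos(50.8°) = 300000 × 0.6320 = 189600 km².
True area of lake: 395000 × cos(34.9°) = 395000 × 0.8202 = 324000 km².
Ratio = 189600 / 324000 ≈ 0.585.

0.585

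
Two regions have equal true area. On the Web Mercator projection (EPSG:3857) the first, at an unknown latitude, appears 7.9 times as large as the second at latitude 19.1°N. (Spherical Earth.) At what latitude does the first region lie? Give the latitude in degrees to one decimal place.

70.4°

Mercator areal scale is sec²φ, so apparent-area ratio = sec²φ₁ / sec²φ₂ = cos²φ₂ / cos²φ₁.
cos²φ₂ / cos²φ₁ = 7.9  ⇒  cos φ₁ = cos 19.1° / √7.9 = 0.9449/2.811 = 0.3362.
φ₁ = arccos(0.3362) ≈ 70.4°.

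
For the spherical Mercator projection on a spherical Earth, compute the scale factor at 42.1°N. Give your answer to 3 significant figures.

For Mercator, h = k = sec φ (a conformal cylindrical projection has a single point scale, 1/cos φ).
k = 1/cos 42.1° = 1/0.7420 = 1.348.

1.35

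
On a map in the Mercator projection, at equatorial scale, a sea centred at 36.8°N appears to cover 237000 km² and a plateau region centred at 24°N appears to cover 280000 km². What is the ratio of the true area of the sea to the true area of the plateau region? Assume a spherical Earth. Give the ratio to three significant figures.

0.650

Since Mercator area scale is 1/cos²φ, the true area equals the apparent area multiplied by cos²φ.
True area of sea: 237000 × cos²(36.8°) = 237000 × 0.6412 = 152000 km².
True area of plateau region: 280000 × cos²(24°) = 280000 × 0.8346 = 233700 km².
Ratio = 152000 / 233700 ≈ 0.650.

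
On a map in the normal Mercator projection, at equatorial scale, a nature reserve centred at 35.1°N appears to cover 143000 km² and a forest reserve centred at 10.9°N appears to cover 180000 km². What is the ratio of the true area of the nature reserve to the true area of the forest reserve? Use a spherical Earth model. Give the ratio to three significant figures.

On Mercator the areal scale is sec²φ, so true area = apparent × cos²φ.
True area of nature reserve: 143000 × cos²(35.1°) = 143000 × 0.6694 = 95720 km².
True area of forest reserve: 180000 × cos²(10.9°) = 180000 × 0.9642 = 173600 km².
Ratio = 95720 / 173600 ≈ 0.551.

0.551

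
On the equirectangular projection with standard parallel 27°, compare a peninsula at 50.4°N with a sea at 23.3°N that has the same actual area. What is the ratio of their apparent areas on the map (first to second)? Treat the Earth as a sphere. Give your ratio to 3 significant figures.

In the equirectangular projection with standard parallel φ₀ = 27° (x = Rλ cos φ₀, y = Rφ), meridians are true-scale (h = 1) and the parallel scale is k = cos φ₀ / cos φ.
Areal scale at 50.4°: h·k = 1.000 × 1.398 = 1.398.
Areal scale at 23.3°: h·k = 1.000 × 0.9701 = 0.9701.
Ratio = 1.398/0.9701 ≈ 1.44.

1.44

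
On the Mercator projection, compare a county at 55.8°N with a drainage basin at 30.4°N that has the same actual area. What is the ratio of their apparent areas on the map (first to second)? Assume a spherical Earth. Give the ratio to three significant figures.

2.35

Mercator is conformal with k = sec φ, so areal scale = k² = sec²φ.
At 55.8°: sec²(55.8°) = 1/0.5621² = 3.165.
At 30.4°: sec²(30.4°) = 1/0.8625² = 1.344.
Ratio = 3.165/1.344 = cos²(30.4°)/cos²(55.8°) ≈ 2.35.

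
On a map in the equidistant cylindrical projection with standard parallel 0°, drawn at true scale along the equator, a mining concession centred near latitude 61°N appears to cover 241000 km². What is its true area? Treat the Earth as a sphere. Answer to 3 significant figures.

117000 km²

In the plate carrée (x = Rλ, y = Rφ), meridians are true-scale (h = 1) and parallels are stretched by k = sec φ.
Areal scale = h·k = 1 × sec φ; at 61°, h = 1.000, k = 2.063, so h·k = 2.063.
True area = apparent / (areal scale) = 241000 / 2.063 ≈ 117000 km².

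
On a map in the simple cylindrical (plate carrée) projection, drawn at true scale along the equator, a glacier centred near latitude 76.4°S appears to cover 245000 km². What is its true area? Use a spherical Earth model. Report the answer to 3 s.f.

57600 km²

Plate carrée maps x = Rλ, y = Rφ. The meridian scale is h = 1 and the parallel scale is k = 1/cos φ = sec φ.
Areal scale = h·k = 1 × sec φ; at 76.4°, h = 1.000, k = 4.253, so h·k = 4.253.
True area = apparent / (areal scale) = 245000 / 4.253 ≈ 57600 km².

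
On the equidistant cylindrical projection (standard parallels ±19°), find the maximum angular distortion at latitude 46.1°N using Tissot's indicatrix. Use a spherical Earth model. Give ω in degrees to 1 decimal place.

In the equirectangular projection with standard parallel φ₀ = 19° (x = Rλ cos φ₀, y = Rφ), meridians are true-scale (h = 1) and the parallel scale is k = cos φ₀ / cos φ.
At 46.1°: h = 1.000, k = 1.364; principal scales a = 1.364, b = 1.000.
sin(ω/2) = (a − b)/(a + b) = 0.3636/2.364 = 0.1538, so ω = 2 arcsin(0.1538) ≈ 17.7°.

17.7°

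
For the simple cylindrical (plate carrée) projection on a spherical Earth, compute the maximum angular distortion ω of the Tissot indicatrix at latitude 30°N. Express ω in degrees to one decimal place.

Plate carrée maps x = Rλ, y = Rφ. The meridian scale is h = 1 and the parallel scale is k = 1/cos φ = sec φ.
At 30°: h = 1.000, k = 1.155; principal scales a = 1.155, b = 1.000.
sin(ω/2) = (a − b)/(a + b) = 0.1547/2.155 = 0.07180, so ω = 2 arcsin(0.07180) ≈ 8.2°.

8.2°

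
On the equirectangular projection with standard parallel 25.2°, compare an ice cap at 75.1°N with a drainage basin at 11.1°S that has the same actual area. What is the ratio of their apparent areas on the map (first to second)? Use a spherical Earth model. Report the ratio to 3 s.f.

3.82

In the equirectangular projection with standard parallel φ₀ = 25.2° (x = Rλ cos φ₀, y = Rφ), meridians are true-scale (h = 1) and the parallel scale is k = cos φ₀ / cos φ.
Areal scale at 75.1°: h·k = 1.000 × 3.519 = 3.519.
Areal scale at 11.1°: h·k = 1.000 × 0.9221 = 0.9221.
Ratio = 3.519/0.9221 ≈ 3.82.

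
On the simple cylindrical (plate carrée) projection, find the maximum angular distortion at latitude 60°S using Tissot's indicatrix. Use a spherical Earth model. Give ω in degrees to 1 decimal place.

In the plate carrée (x = Rλ, y = Rφ), meridians are true-scale (h = 1) and parallels are stretched by k = sec φ.
At 60°: h = 1.000, k = 2.000; principal scales a = 2.000, b = 1.000.
sin(ω/2) = (a − b)/(a + b) = 1.0000/3.000 = 0.3333, so ω = 2 arcsin(0.3333) ≈ 38.9°.

38.9°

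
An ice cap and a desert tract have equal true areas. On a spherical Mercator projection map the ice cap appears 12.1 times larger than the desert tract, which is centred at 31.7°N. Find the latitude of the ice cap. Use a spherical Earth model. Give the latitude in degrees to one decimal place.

75.8°

For equal true areas on Mercator, apparent areas scale as sec²φ, so the ratio is cos²φ₂ / cos²φ₁.
cos²φ₂ / cos²φ₁ = 12.1  ⇒  cos φ₁ = cos 31.7° / √12.1 = 0.8508/3.479 = 0.2446.
φ₁ = arccos(0.2446) ≈ 75.8°.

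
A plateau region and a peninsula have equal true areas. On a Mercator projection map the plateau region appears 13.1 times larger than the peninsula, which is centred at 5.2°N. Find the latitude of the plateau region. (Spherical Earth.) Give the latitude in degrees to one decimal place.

74.0°

On Mercator, (apparent₁)/(apparent₂) = sec²φ₁ / sec²φ₂ when true areas are equal.
cos²φ₂ / cos²φ₁ = 13.1  ⇒  cos φ₁ = cos 5.2° / √13.1 = 0.9959/3.619 = 0.2752.
φ₁ = arccos(0.2752) ≈ 74.0°.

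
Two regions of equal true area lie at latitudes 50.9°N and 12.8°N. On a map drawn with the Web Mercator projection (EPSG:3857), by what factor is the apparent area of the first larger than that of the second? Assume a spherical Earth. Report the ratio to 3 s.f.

Mercator is conformal with k = sec φ, so areal scale = k² = sec²φ.
At 50.9°: sec²(50.9°) = 1/0.6307² = 2.514.
At 12.8°: sec²(12.8°) = 1/0.9751² = 1.052.
Ratio = 2.514/1.052 = cos²(12.8°)/cos²(50.9°) ≈ 2.39.

2.39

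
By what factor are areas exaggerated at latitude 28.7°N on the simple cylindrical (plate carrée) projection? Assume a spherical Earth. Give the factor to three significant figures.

1.14

Plate carrée maps x = Rλ, y = Rφ. The meridian scale is h = 1 and the parallel scale is k = 1/cos φ = sec φ.
Areal scale = h·k = 1 × sec φ; at 28.7°, h = 1.000, k = 1.140, so h·k = 1.140.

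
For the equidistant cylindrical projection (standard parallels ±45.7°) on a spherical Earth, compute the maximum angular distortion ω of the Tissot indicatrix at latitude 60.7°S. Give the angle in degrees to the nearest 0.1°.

In the equirectangular projection with standard parallel φ₀ = 45.7° (x = Rλ cos φ₀, y = Rφ), meridians are true-scale (h = 1) and the parallel scale is k = cos φ₀ / cos φ.
At 60.7°: h = 1.000, k = 1.427; principal scales a = 1.427, b = 1.000.
sin(ω/2) = (a − b)/(a + b) = 0.4271/2.427 = 0.1760, so ω = 2 arcsin(0.1760) ≈ 20.3°.

20.3°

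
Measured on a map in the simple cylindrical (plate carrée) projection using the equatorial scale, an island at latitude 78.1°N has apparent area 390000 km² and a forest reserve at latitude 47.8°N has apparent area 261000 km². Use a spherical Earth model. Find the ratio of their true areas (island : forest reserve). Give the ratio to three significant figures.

0.459

Plate carrée has h = 1 and k = sec φ, giving areal scale sec φ; true area = (apparent area) · cos φ.
True area of island: 390000 × cos(78.1°) = 390000 × 0.2062 = 80420 km².
True area of forest reserve: 261000 × cos(47.8°) = 261000 × 0.6717 = 175300 km².
Ratio = 80420 / 175300 ≈ 0.459.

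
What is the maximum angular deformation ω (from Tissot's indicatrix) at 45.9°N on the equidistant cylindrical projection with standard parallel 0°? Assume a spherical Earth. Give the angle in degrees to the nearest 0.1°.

20.7°

Plate carrée maps x = Rλ, y = Rφ. The meridian scale is h = 1 and the parallel scale is k = 1/cos φ = sec φ.
At 45.9°: h = 1.000, k = 1.437; principal scales a = 1.437, b = 1.000.
sin(ω/2) = (a − b)/(a + b) = 0.4370/2.437 = 0.1793, so ω = 2 arcsin(0.1793) ≈ 20.7°.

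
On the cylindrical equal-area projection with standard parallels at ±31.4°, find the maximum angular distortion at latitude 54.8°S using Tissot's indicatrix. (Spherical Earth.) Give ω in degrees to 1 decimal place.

Cylindrical equal-area (φ₀ = 31.4°): h = cos φ / cos 31.4° along meridians, k = cos 31.4° / cos φ along parallels; h·k = 1.
At 54.8°: h = 0.6753, k = 1.481; principal scales a = 1.481, b = 0.6753.
sin(ω/2) = (a − b)/(a + b) = 0.8054/2.156 = 0.3736, so ω = 2 arcsin(0.3736) ≈ 43.9°.

43.9°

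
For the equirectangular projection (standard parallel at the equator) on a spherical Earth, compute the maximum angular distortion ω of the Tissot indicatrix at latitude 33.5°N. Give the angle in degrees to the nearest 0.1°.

10.4°

Plate carrée maps x = Rλ, y = Rφ. The meridian scale is h = 1 and the parallel scale is k = 1/cos φ = sec φ.
At 33.5°: h = 1.000, k = 1.199; principal scales a = 1.199, b = 1.000.
sin(ω/2) = (a − b)/(a + b) = 0.1992/2.199 = 0.09058, so ω = 2 arcsin(0.09058) ≈ 10.4°.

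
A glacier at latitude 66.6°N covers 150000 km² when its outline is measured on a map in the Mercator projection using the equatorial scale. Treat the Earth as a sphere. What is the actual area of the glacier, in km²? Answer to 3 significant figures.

For Mercator, h = k = sec φ (a conformal cylindrical projection has a single point scale, 1/cos φ).
Areal scale = k² = sec²φ = 1/cos²(66.6°) = 1/0.3971² = 6.340.
True area = apparent / (areal scale) = 150000 / 6.340 ≈ 23700 km².

23700 km²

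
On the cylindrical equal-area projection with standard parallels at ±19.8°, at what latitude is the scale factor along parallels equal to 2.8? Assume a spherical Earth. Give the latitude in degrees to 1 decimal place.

A cylindrical equal-area projection with standard parallel φ₀ has meridian scale h = cos φ / cos φ₀ and parallel scale k = cos φ₀ / cos φ (so areas are preserved, h·k = 1).
k = cos φ₀ / cos φ = 2.8  ⇒  cos φ = cos 19.8° / 2.8 = 0.3360.
φ = arccos(0.3360) ≈ 70.4°.

70.4°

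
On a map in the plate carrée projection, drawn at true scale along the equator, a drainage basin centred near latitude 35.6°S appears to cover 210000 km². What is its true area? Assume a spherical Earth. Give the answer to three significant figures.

For the equirectangular projection with φ₀ = 0 (plate carrée), h = 1 along meridians and k = sec φ along parallels.
Areal scale = h·k = 1 × sec φ; at 35.6°, h = 1.000, k = 1.230, so h·k = 1.230.
True area = apparent / (areal scale) = 210000 / 1.230 ≈ 171000 km².

171000 km²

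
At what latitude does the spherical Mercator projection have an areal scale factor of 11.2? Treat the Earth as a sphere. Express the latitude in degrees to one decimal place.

Mercator areal scale is sec²φ.
sec²φ = 11.2  ⇒  cos²φ = 0.08929  ⇒  cos φ = 0.2988.
φ = arccos(0.2988) ≈ 72.6°.

72.6°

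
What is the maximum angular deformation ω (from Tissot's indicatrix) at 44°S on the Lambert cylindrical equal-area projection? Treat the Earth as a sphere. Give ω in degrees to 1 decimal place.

The Lambert cylindrical equal-area projection is the cylindrical equal-area projection with its standard parallel at the equator (φ₀ = 0). A cylindrical equal-area projection with standard parallel φ₀ has meridian scale h = cos φ / cos φ₀ and parallel scale k = cos φ₀ / cos φ (so areas are preserved, h·k = 1).
At 44°: h = 0.7193, k = 1.390; principal scales a = 1.390, b = 0.7193.
sin(ω/2) = (a − b)/(a + b) = 0.6708/2.110 = 0.3180, so ω = 2 arcsin(0.3180) ≈ 37.1°.

37.1°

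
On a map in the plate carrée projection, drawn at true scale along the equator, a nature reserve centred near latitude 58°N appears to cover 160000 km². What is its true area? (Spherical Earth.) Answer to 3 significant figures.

84800 km²

Plate carrée maps x = Rλ, y = Rφ. The meridian scale is h = 1 and the parallel scale is k = 1/cos φ = sec φ.
Areal scale = h·k = 1 × sec φ; at 58°, h = 1.000, k = 1.887, so h·k = 1.887.
True area = apparent / (areal scale) = 160000 / 1.887 ≈ 84800 km².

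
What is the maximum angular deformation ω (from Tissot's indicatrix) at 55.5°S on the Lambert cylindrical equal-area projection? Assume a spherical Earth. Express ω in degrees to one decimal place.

61.9°

The Lambert cylindrical equal-area projection is the cylindrical equal-area projection with its standard parallel at the equator (φ₀ = 0). A cylindrical equal-area projection with standard parallel φ₀ has meridian scale h = cos φ / cos φ₀ and parallel scale k = cos φ₀ / cos φ (so areas are preserved, h·k = 1).
At 55.5°: h = 0.5664, k = 1.766; principal scales a = 1.766, b = 0.5664.
sin(ω/2) = (a − b)/(a + b) = 1.199/2.332 = 0.5142, so ω = 2 arcsin(0.5142) ≈ 61.9°.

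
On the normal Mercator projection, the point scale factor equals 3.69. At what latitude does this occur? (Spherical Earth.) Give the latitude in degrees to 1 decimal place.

74.3°

Mercator scale is k = sec φ = 1/cos φ.
1/cos φ = 3.69  ⇒  cos φ = 0.2710  ⇒  φ = arccos(0.2710) ≈ 74.3°.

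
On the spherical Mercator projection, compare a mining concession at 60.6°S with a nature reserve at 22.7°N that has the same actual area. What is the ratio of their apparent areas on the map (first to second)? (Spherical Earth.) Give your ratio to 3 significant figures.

3.53

On Mercator, area is exaggerated by sec²φ = 1/cos²φ.
At 60.6°: sec²(60.6°) = 1/0.4909² = 4.150.
At 22.7°: sec²(22.7°) = 1/0.9225² = 1.175.
Ratio = 4.150/1.175 = cos²(22.7°)/cos²(60.6°) ≈ 3.53.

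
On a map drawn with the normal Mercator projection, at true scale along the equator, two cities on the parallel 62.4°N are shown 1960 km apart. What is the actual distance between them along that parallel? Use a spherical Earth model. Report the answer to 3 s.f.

908 km

Mercator is conformal, so the point scale is isotropic: h = k = sec φ = 1/cos φ.
Along the parallel at 62.4°, map distances are exaggerated by k = sec 62.4° = 2.158.
True distance = 1960 / 2.158 = 1960 × cos 62.4° ≈ 908 km.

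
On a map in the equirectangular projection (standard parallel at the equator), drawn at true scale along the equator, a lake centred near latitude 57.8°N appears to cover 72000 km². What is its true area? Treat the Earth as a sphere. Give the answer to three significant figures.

Plate carrée maps x = Rλ, y = Rφ. The meridian scale is h = 1 and the parallel scale is k = 1/cos φ = sec φ.
Areal scale = h·k = 1 × sec φ; at 57.8°, h = 1.000, k = 1.877, so h·k = 1.877.
True area = apparent / (areal scale) = 72000 / 1.877 ≈ 38400 km².

38400 km²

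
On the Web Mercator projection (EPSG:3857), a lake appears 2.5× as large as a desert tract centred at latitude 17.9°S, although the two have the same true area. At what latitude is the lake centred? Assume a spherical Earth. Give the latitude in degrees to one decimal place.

For equal true areas on Mercator, apparent areas scale as sec²φ, so the ratio is cos²φ₂ / cos²φ₁.
cos²φ₂ / cos²φ₁ = 2.5  ⇒  cos φ₁ = cos 17.9° / √2.5 = 0.9516/1.581 = 0.6018.
φ₁ = arccos(0.6018) ≈ 53.0°.

53.0°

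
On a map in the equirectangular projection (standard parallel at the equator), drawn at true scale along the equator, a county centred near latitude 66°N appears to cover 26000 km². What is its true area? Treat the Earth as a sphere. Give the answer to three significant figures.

10600 km²

In the plate carrée (x = Rλ, y = Rφ), meridians are true-scale (h = 1) and parallels are stretched by k = sec φ.
Areal scale = h·k = 1 × sec φ; at 66°, h = 1.000, k = 2.459, so h·k = 2.459.
True area = apparent / (areal scale) = 26000 / 2.459 ≈ 10600 km².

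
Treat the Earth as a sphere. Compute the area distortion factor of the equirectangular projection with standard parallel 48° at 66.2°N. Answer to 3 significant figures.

1.66

In the equirectangular projection with standard parallel φ₀ = 48° (x = Rλ cos φ₀, y = Rφ), meridians are true-scale (h = 1) and the parallel scale is k = cos φ₀ / cos φ.
Areal scale = h·k = 1 × cos φ₀ / cos φ; at 66.2°, h = 1.000, k = 1.658, so h·k = 1.658.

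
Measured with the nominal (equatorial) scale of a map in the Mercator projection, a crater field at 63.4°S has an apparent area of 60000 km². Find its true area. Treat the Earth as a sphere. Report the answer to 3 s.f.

12000 km²

Mercator is conformal, so the point scale is isotropic: h = k = sec φ = 1/cos φ.
Areal scale = k² = sec²φ = 1/cos²(63.4°) = 1/0.4478² = 4.988.
True area = apparent / (areal scale) = 60000 / 4.988 ≈ 12000 km².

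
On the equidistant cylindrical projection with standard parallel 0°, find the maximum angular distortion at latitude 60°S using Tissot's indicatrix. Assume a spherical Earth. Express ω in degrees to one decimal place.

38.9°

For the equirectangular projection with φ₀ = 0 (plate carrée), h = 1 along meridians and k = sec φ along parallels.
At 60°: h = 1.000, k = 2.000; principal scales a = 2.000, b = 1.000.
sin(ω/2) = (a − b)/(a + b) = 1.0000/3.000 = 0.3333, so ω = 2 arcsin(0.3333) ≈ 38.9°.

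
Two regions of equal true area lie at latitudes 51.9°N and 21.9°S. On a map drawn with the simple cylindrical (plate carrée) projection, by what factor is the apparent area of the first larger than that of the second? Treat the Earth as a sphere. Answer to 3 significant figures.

1.50

Plate carrée maps x = Rλ, y = Rφ. The meridian scale is h = 1 and the parallel scale is k = 1/cos φ = sec φ.
Areal scale at 51.9°: h·k = 1.000 × 1.621 = 1.621.
Areal scale at 21.9°: h·k = 1.000 × 1.078 = 1.078.
Ratio = 1.621/1.078 ≈ 1.50.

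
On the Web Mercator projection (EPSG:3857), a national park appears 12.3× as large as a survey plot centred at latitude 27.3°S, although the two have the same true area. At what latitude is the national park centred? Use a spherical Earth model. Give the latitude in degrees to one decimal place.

75.3°

Mercator areal scale is sec²φ, so apparent-area ratio = sec²φ₁ / sec²φ₂ = cos²φ₂ / cos²φ₁.
cos²φ₂ / cos²φ₁ = 12.3  ⇒  cos φ₁ = cos 27.3° / √12.3 = 0.8886/3.507 = 0.2534.
φ₁ = arccos(0.2534) ≈ 75.3°.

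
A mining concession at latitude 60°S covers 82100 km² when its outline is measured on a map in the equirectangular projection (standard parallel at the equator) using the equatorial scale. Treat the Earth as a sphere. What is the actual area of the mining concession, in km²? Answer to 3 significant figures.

41100 km²

Plate carrée maps x = Rλ, y = Rφ. The meridian scale is h = 1 and the parallel scale is k = 1/cos φ = sec φ.
Areal scale = h·k = 1 × sec φ; at 60°, h = 1.000, k = 2.000, so h·k = 2.000.
True area = apparent / (areal scale) = 82100 / 2.000 ≈ 41100 km².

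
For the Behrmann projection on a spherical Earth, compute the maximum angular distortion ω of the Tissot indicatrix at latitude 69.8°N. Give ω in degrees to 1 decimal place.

The Behrmann projection is cylindrical equal-area with φ₀ = 30°. For cylindrical equal-area with standard parallel φ₀, h = cos φ / cos φ₀ and k = cos φ₀ / cos φ, so h·k = 1.
At 69.8°: h = 0.3987, k = 2.508; principal scales a = 2.508, b = 0.3987.
sin(ω/2) = (a − b)/(a + b) = 2.109/2.907 = 0.7257, so ω = 2 arcsin(0.7257) ≈ 93.0°.

93.0°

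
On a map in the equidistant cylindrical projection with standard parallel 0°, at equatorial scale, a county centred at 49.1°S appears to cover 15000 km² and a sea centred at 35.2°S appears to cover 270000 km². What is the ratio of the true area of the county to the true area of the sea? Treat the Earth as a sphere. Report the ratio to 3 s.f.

Plate carrée has h = 1 and k = sec φ, giving areal scale sec φ; true area = (apparent area) · cos φ.
True area of county: 15000 × cos(49.1°) = 15000 × 0.6547 = 9821 km².
True area of sea: 270000 × cos(35.2°) = 270000 × 0.8171 = 220600 km².
Ratio = 9821 / 220600 ≈ 0.0445.

0.0445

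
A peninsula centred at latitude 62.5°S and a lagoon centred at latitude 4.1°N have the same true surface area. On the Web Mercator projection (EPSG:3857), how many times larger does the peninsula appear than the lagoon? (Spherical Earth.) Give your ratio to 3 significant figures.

4.67

Mercator is conformal with k = sec φ, so areal scale = k² = sec²φ.
At 62.5°: sec²(62.5°) = 1/0.4617² = 4.690.
At 4.1°: sec²(4.1°) = 1/0.9974² = 1.005.
Ratio = 4.690/1.005 = cos²(4.1°)/cos²(62.5°) ≈ 4.67.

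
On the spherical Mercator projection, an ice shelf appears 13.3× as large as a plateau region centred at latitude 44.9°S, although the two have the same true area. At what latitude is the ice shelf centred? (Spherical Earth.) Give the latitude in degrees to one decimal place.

78.8°

On Mercator, (apparent₁)/(apparent₂) = sec²φ₁ / sec²φ₂ when true areas are equal.
cos²φ₂ / cos²φ₁ = 13.3  ⇒  cos φ₁ = cos 44.9° / √13.3 = 0.7083/3.647 = 0.1942.
φ₁ = arccos(0.1942) ≈ 78.8°.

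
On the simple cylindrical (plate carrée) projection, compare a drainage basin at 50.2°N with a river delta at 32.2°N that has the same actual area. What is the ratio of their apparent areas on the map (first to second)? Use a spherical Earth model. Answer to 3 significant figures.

For the equirectangular projection with φ₀ = 0 (plate carrée), h = 1 along meridians and k = sec φ along parallels.
Areal scale at 50.2°: h·k = 1.000 × 1.562 = 1.562.
Areal scale at 32.2°: h·k = 1.000 × 1.182 = 1.182.
Ratio = 1.562/1.182 ≈ 1.32.

1.32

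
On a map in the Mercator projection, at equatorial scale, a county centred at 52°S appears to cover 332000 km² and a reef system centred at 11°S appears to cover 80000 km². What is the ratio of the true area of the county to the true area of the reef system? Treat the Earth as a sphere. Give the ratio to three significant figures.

1.63

On Mercator the areal scale is sec²φ, so true area = apparent × cos²φ.
True area of county: 332000 × cos²(52°) = 332000 × 0.3790 = 125800 km².
True area of reef system: 80000 × cos²(11°) = 80000 × 0.9636 = 77090 km².
Ratio = 125800 / 77090 ≈ 1.63.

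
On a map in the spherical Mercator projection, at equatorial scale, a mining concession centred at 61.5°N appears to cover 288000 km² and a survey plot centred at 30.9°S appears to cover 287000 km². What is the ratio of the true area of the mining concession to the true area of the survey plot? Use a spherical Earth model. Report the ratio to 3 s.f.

Since Mercator area scale is 1/cos²φ, the true area equals the apparent area multiplied by cos²φ.
True area of mining concession: 288000 × cos²(61.5°) = 288000 × 0.2277 = 65570 km².
True area of survey plot: 287000 × cos²(30.9°) = 287000 × 0.7363 = 211300 km².
Ratio = 65570 / 211300 ≈ 0.310.

0.310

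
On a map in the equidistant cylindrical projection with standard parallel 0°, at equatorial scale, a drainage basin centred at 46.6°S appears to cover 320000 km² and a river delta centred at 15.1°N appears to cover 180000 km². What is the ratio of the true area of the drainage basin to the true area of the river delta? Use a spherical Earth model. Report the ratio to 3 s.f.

On the plate carrée, areal scale = h·k = 1 × sec φ, so true area = apparent × cos φ.
True area of drainage basin: 320000 × cos(46.6°) = 320000 × 0.6871 = 219900 km².
True area of river delta: 180000 × cos(15.1°) = 180000 × 0.9655 = 173800 km².
Ratio = 219900 / 173800 ≈ 1.27.

1.27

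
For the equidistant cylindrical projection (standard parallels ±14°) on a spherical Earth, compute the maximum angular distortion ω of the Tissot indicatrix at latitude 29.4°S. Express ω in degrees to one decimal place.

6.2°

In the equirectangular projection with standard parallel φ₀ = 14° (x = Rλ cos φ₀, y = Rφ), meridians are true-scale (h = 1) and the parallel scale is k = cos φ₀ / cos φ.
At 29.4°: h = 1.000, k = 1.114; principal scales a = 1.114, b = 1.000.
sin(ω/2) = (a − b)/(a + b) = 0.1137/2.114 = 0.05380, so ω = 2 arcsin(0.05380) ≈ 6.2°.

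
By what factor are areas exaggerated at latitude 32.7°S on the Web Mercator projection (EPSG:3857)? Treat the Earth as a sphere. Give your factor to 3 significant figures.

Mercator is conformal, so the point scale is isotropic: h = k = sec φ = 1/cos φ.
Areal scale = k² = sec²φ = 1/cos²(32.7°) = 1/0.8415² = 1.412.

1.41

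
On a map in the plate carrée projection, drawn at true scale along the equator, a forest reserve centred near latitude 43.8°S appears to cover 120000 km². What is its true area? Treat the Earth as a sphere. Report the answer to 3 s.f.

Plate carrée maps x = Rλ, y = Rφ. The meridian scale is h = 1 and the parallel scale is k = 1/cos φ = sec φ.
Areal scale = h·k = 1 × sec φ; at 43.8°, h = 1.000, k = 1.386, so h·k = 1.386.
True area = apparent / (areal scale) = 120000 / 1.386 ≈ 86600 km².

86600 km²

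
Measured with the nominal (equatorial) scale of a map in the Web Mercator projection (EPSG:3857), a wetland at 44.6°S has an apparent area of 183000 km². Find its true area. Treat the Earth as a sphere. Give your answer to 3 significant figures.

92800 km²

The Mercator projection is conformal; its linear scale factor is the same in every direction and equals sec φ = 1/cos φ.
Areal scale = k² = sec²φ = 1/cos²(44.6°) = 1/0.7120² = 1.972.
True area = apparent / (areal scale) = 183000 / 1.972 ≈ 92800 km².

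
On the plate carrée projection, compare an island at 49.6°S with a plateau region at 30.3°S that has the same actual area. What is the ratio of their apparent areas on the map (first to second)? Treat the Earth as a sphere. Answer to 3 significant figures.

In the plate carrée (x = Rλ, y = Rφ), meridians are true-scale (h = 1) and parallels are stretched by k = sec φ.
Areal scale at 49.6°: h·k = 1.000 × 1.543 = 1.543.
Areal scale at 30.3°: h·k = 1.000 × 1.158 = 1.158.
Ratio = 1.543/1.158 ≈ 1.33.

1.33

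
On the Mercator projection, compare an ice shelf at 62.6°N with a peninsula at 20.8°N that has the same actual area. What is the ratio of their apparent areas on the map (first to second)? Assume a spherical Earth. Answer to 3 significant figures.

4.13

Mercator areal scale is sec²φ.
At 62.6°: sec²(62.6°) = 1/0.4602² = 4.722.
At 20.8°: sec²(20.8°) = 1/0.9348² = 1.144.
Ratio = 4.722/1.144 = cos²(20.8°)/cos²(62.6°) ≈ 4.13.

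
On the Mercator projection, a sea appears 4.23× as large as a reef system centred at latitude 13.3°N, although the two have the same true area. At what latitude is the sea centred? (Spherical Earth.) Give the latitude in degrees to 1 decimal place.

61.8°

Mercator areal scale is sec²φ, so apparent-area ratio = sec²φ₁ / sec²φ₂ = cos²φ₂ / cos²φ₁.
cos²φ₂ / cos²φ₁ = 4.23  ⇒  cos φ₁ = cos 13.3° / √4.23 = 0.9732/2.057 = 0.4732.
φ₁ = arccos(0.4732) ≈ 61.8°.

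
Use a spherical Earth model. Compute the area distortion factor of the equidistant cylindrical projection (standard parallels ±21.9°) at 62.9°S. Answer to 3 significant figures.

With standard parallel φ₀ = 21.9°, the equirectangular projection gives x = Rλ cos φ₀, y = Rφ, so h = 1 and k = cos 21.9° / cos φ.
Areal scale = h·k = 1 × cos φ₀ / cos φ; at 62.9°, h = 1.000, k = 2.037, so h·k = 2.037.

2.04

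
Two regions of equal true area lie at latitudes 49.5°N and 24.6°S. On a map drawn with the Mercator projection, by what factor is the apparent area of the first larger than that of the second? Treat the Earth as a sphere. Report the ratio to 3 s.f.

Mercator areal scale is sec²φ.
At 49.5°: sec²(49.5°) = 1/0.6494² = 2.371.
At 24.6°: sec²(24.6°) = 1/0.9092² = 1.210.
Ratio = 2.371/1.210 = cos²(24.6°)/cos²(49.5°) ≈ 1.96.

1.96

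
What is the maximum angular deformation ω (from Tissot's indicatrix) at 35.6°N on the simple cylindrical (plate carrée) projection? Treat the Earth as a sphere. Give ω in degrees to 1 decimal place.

11.8°

In the plate carrée (x = Rλ, y = Rφ), meridians are true-scale (h = 1) and parallels are stretched by k = sec φ.
At 35.6°: h = 1.000, k = 1.230; principal scales a = 1.230, b = 1.000.
sin(ω/2) = (a − b)/(a + b) = 0.2299/2.230 = 0.1031, so ω = 2 arcsin(0.1031) ≈ 11.8°.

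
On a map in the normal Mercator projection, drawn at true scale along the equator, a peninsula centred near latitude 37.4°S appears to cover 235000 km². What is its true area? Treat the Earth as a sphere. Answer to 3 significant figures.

For Mercator, h = k = sec φ (a conformal cylindrical projection has a single point scale, 1/cos φ).
Areal scale = k² = sec²φ = 1/cos²(37.4°) = 1/0.7944² = 1.585.
True area = apparent / (areal scale) = 235000 / 1.585 ≈ 148000 km².

148000 km²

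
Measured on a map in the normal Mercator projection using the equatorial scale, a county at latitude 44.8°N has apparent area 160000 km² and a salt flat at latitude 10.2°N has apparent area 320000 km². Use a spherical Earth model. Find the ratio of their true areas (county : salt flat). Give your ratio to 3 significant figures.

0.260

On Mercator the areal scale is sec²φ, so true area = apparent × cos²φ.
True area of county: 160000 × cos²(44.8°) = 160000 × 0.5035 = 80560 km².
True area of salt flat: 320000 × cos²(10.2°) = 320000 × 0.9686 = 310000 km².
Ratio = 80560 / 310000 ≈ 0.260.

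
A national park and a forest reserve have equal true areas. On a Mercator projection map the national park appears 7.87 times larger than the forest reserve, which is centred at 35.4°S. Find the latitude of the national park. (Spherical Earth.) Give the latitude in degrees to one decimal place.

73.1°

Mercator areal scale is sec²φ, so apparent-area ratio = sec²φ₁ / sec²φ₂ = cos²φ₂ / cos²φ₁.
cos²φ₂ / cos²φ₁ = 7.87  ⇒  cos φ₁ = cos 35.4° / √7.87 = 0.8151/2.805 = 0.2906.
φ₁ = arccos(0.2906) ≈ 73.1°.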